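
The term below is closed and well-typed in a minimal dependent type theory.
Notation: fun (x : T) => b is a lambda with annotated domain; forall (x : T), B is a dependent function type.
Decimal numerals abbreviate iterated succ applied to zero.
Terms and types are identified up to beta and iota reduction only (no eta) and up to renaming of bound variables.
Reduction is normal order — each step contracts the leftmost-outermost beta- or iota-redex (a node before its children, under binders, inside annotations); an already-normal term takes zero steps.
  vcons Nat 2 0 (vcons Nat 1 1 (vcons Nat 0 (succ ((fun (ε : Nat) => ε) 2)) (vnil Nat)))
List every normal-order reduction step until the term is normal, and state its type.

normal-order reduction:
  vcons Nat 2 0 (vcons Nat 1 1 (vcons Nat 0 (succ ((fun (ε : Nat) => ε) 2)) (vnil Nat)))
  ~> vcons Nat 2 0 (vcons Nat 1 1 (vcons Nat 0 3 (vnil Nat)))
the term's type:
  Vec Nat 3


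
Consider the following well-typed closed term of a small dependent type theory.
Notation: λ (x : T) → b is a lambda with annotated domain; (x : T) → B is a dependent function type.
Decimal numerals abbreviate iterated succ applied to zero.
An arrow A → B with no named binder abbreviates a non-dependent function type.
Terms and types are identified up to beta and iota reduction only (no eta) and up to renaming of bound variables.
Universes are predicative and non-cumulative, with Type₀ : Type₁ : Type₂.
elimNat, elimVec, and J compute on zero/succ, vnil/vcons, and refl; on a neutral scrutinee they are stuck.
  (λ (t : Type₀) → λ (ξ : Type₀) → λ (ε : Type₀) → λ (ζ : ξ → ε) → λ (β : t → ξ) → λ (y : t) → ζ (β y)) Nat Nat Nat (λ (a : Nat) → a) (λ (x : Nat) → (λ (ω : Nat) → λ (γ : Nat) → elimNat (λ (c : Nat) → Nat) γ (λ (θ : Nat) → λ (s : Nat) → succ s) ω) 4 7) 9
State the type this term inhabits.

the term's type:
  Nat


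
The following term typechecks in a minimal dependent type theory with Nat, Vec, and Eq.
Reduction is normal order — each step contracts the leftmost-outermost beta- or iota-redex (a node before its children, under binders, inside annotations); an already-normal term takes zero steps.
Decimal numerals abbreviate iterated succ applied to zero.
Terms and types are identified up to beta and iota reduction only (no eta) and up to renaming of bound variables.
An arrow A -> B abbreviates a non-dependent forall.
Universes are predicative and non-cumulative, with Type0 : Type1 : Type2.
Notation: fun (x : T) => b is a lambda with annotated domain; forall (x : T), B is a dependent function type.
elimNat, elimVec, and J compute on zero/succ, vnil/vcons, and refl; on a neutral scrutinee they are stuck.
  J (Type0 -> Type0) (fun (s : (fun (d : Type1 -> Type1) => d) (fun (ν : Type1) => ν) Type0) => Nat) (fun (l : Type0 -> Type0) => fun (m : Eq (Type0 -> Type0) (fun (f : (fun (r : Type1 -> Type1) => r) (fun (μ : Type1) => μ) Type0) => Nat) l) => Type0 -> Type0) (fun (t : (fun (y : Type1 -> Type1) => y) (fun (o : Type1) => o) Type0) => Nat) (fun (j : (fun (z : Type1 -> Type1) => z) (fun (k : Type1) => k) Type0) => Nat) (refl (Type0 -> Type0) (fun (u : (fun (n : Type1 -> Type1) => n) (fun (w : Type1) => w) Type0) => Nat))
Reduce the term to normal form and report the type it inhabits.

resulting normal form:
  fun (s : Type0) => Nat
inferred type:
  Type0 -> Type0


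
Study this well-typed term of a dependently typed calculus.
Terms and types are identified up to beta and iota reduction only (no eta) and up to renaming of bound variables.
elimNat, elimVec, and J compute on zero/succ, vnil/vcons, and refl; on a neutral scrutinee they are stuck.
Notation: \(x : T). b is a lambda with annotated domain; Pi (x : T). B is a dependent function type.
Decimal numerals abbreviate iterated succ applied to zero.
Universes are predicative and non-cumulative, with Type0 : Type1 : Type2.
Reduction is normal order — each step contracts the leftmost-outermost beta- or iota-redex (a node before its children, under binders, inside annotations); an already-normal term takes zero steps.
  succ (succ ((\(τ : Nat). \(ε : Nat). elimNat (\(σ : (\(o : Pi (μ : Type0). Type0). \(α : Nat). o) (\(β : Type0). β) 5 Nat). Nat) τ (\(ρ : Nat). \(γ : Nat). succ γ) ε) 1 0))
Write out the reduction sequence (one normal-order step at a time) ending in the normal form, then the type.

normal-order reduction:
  succ (succ ((\(τ : Nat). \(ε : Nat). elimNat (\(σ : (\(o : Pi (μ : Type0). Type0). \(α : Nat). o) (\(β : Type0). β) 5 Nat). Nat) τ (\(ρ : Nat). \(γ : Nat). succ γ) ε) 1 0))
  ~> succ (succ ((\(τ : Nat). elimNat (\(ε : (\(σ : Pi (o : Type0). Type0). \(μ : Nat). σ) (\(α : Type0). α) 5 Nat). Nat) 1 (\(β : Nat). \(ρ : Nat). succ ρ) τ) 0))
  ~> succ (succ (elimNat (\(τ : (\(ε : Pi (σ : Type0). Type0). \(o : Nat). ε) (\(μ : Type0). μ) 5 Nat). Nat) 1 (\(α : Nat). \(β : Nat). succ β) 0))
  ~> 3
type:
  Nat


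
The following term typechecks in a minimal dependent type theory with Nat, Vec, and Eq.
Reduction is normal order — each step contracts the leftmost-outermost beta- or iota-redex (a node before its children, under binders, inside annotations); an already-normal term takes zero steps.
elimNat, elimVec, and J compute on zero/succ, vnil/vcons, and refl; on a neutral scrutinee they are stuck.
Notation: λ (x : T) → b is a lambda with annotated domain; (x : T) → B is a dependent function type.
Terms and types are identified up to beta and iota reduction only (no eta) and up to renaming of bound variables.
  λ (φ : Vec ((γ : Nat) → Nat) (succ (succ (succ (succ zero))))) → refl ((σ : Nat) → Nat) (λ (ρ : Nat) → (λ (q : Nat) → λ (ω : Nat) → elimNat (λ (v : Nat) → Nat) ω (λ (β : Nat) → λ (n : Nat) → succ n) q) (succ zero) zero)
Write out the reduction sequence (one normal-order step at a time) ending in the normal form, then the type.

reduction (normal order):
  λ (φ : Vec ((γ : Nat) → Nat) (succ (succ (succ (succ zero))))) → refl ((σ : Nat) → Nat) (λ (ρ : Nat) → (λ (q : Nat) → λ (ω : Nat) → elimNat (λ (v : Nat) → Nat) ω (λ (β : Nat) → λ (n : Nat) → succ n) q) (succ zero) zero)
  ~> λ (φ : Vec ((γ : Nat) → Nat) (succ (succ (succ (succ zero))))) → refl ((σ : Nat) → Nat) (λ (ρ : Nat) → (λ (q : Nat) → elimNat (λ (ω : Nat) → Nat) q (λ (v : Nat) → λ (β : Nat) → succ β) (succ zero)) zero)
  ~> λ (φ : Vec ((γ : Nat) → Nat) (succ (succ (succ (succ zero))))) → refl ((σ : Nat) → Nat) (λ (ρ : Nat) → elimNat (λ (q : Nat) → Nat) zero (λ (ω : Nat) → λ (v : Nat) → succ v) (succ zero))
  ~> λ (φ : Vec ((γ : Nat) → Nat) (succ (succ (succ (succ zero))))) → refl ((σ : Nat) → Nat) (λ (ρ : Nat) → (λ (q : Nat) → λ (ω : Nat) → succ ω) zero (elimNat (λ (v : Nat) → Nat) zero (λ (β : Nat) → λ (n : Nat) → succ n) zero))
  ~> λ (φ : Vec ((γ : Nat) → Nat) (succ (succ (succ (succ zero))))) → refl ((σ : Nat) → Nat) (λ (ρ : Nat) → (λ (q : Nat) → succ q) (elimNat (λ (ω : Nat) → Nat) zero (λ (v : Nat) → λ (β : Nat) → succ β) zero))
  ~> λ (φ : Vec ((γ : Nat) → Nat) (succ (succ (succ (succ zero))))) → refl ((σ : Nat) → Nat) (λ (ρ : Nat) → succ (elimNat (λ (q : Nat) → Nat) zero (λ (ω : Nat) → λ (v : Nat) → succ v) zero))
  ~> λ (φ : Vec ((γ : Nat) → Nat) (succ (succ (succ (succ zero))))) → refl ((σ : Nat) → Nat) (λ (ρ : Nat) → succ zero)
inferred type:
  (φ : Vec ((γ : Nat) → Nat) (succ (succ (succ (succ zero))))) → Eq ((σ : Nat) → Nat) (λ (ρ : Nat) → succ zero) (λ (q : Nat) → succ zero)


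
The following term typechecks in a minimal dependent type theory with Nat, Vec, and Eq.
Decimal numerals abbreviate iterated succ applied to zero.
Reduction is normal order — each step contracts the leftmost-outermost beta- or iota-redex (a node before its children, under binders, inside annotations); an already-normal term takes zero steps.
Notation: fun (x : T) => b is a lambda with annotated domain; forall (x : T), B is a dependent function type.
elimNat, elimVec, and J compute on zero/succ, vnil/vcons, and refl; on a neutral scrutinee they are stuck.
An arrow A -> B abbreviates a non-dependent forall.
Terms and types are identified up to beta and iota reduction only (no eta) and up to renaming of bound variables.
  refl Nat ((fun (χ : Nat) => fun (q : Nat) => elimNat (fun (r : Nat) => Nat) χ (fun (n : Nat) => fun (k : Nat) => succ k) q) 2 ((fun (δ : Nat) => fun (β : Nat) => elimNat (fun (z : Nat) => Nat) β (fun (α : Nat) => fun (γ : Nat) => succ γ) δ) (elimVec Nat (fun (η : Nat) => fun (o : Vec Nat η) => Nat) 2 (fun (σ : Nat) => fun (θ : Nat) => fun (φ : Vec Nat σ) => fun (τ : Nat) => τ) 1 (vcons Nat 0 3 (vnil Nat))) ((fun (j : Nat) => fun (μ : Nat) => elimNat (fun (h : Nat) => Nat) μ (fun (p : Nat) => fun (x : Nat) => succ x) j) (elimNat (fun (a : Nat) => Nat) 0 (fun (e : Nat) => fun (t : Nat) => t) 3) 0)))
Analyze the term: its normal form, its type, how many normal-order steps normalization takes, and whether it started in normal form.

resulting normal form:
  refl Nat 4
type:
  Eq Nat 4 4
normal-order step count: 37
started in normal form: no
first redex: a beta-redex


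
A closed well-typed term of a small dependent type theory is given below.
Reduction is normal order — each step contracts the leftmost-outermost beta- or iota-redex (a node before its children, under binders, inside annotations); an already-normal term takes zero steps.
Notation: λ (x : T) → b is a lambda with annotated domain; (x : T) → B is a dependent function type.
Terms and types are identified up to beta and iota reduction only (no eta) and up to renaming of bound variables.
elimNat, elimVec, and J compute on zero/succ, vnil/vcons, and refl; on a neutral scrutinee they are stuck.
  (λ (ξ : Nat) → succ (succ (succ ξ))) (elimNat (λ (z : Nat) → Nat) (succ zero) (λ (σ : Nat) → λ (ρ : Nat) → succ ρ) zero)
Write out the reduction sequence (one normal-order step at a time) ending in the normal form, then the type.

normal-order reduction:
  (λ (ξ : Nat) → succ (succ (succ ξ))) (elimNat (λ (z : Nat) → Nat) (succ zero) (λ (σ : Nat) → λ (ρ : Nat) → succ ρ) zero)
  ~> succ (succ (succ (elimNat (λ (ξ : Nat) → Nat) (succ zero) (λ (z : Nat) → λ (σ : Nat) → succ σ) zero)))
  ~> succ (succ (succ (succ zero)))
the term's type:
  Nat


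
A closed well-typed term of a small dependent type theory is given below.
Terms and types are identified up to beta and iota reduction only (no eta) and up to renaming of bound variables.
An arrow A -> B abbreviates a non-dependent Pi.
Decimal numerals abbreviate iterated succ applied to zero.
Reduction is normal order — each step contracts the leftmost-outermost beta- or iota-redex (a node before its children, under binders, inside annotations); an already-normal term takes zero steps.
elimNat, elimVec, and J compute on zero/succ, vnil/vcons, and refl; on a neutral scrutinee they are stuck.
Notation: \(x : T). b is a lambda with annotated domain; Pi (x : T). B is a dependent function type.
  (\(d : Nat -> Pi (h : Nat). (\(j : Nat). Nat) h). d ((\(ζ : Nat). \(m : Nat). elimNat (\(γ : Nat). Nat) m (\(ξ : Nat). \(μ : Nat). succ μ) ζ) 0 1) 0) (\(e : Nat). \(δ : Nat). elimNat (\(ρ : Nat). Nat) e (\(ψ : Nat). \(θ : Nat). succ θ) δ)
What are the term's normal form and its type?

resulting normal form:
  1
the term's type:
  Nat


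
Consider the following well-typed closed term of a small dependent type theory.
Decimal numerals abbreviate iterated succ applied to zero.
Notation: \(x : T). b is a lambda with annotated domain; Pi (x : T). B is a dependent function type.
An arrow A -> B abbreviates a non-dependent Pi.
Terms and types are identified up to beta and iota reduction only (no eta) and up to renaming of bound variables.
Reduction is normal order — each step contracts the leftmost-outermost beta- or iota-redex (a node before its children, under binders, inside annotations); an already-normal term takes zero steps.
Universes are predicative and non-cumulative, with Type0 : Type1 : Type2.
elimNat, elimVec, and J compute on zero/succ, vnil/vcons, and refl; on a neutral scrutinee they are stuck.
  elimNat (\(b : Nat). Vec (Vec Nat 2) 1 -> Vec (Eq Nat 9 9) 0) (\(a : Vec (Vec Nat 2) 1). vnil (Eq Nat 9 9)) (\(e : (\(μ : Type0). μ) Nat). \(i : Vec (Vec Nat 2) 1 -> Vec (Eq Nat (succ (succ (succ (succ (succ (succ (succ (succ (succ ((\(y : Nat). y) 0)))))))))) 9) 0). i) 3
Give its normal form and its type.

normal form:
  \(b : Vec (Vec Nat 2) 1). vnil (Eq Nat 9 9)
type:
  Vec (Vec Nat 2) 1 -> Vec (Eq Nat 9 9) 0


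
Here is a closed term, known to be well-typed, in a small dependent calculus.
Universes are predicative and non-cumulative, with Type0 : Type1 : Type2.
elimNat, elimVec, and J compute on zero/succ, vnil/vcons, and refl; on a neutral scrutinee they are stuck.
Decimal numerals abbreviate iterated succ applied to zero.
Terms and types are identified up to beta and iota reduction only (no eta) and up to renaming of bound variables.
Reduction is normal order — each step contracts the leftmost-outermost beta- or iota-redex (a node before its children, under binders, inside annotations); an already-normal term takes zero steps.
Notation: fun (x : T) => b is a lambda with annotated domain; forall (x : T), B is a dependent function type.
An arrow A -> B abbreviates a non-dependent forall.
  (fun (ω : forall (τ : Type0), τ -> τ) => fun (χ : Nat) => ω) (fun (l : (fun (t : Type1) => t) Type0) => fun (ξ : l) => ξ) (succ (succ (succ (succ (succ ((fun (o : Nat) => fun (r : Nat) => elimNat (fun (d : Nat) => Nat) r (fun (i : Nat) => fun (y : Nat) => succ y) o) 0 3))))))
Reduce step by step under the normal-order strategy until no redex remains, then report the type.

reduction (normal order):
  (fun (ω : forall (τ : Type0), τ -> τ) => fun (χ : Nat) => ω) (fun (l : (fun (t : Type1) => t) Type0) => fun (ξ : l) => ξ) (succ (succ (succ (succ (succ ((fun (o : Nat) => fun (r : Nat) => elimNat (fun (d : Nat) => Nat) r (fun (i : Nat) => fun (y : Nat) => succ y) o) 0 3))))))
  ~> (fun (ω : Nat) => fun (τ : (fun (χ : Type1) => χ) Type0) => fun (l : τ) => l) (succ (succ (succ (succ (succ ((fun (t : Nat) => fun (ξ : Nat) => elimNat (fun (o : Nat) => Nat) ξ (fun (r : Nat) => fun (d : Nat) => succ d) t) 0 3))))))
  ~> fun (ω : (fun (τ : Type1) => τ) Type0) => fun (χ : ω) => χ
  ~> fun (ω : Type0) => fun (τ : ω) => τ
type:
  forall (ω : Type0), ω -> ω


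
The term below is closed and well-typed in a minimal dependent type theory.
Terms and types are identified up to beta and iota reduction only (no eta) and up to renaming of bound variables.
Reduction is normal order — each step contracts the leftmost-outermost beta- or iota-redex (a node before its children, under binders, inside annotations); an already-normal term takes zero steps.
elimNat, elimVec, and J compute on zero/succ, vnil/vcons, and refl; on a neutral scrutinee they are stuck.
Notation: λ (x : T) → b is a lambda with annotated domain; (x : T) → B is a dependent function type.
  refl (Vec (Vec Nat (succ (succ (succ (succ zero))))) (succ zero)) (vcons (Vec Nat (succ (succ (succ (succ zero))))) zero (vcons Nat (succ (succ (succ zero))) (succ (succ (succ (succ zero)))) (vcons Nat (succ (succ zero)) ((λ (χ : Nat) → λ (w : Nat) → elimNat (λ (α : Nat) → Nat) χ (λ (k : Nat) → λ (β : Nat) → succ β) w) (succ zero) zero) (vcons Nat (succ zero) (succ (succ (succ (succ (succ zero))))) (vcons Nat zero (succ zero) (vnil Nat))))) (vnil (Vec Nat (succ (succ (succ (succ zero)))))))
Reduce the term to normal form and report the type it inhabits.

reduced normal form:
  refl (Vec (Vec Nat (succ (succ (succ (succ zero))))) (succ zero)) (vcons (Vec Nat (succ (succ (succ (succ zero))))) zero (vcons Nat (succ (succ (succ zero))) (succ (succ (succ (succ zero)))) (vcons Nat (succ (succ zero)) (succ zero) (vcons Nat (succ zero) (succ (succ (succ (succ (succ zero))))) (vcons Nat zero (succ zero) (vnil Nat))))) (vnil (Vec Nat (succ (succ (succ (succ zero)))))))
inferred type:
  Eq (Vec (Vec Nat (succ (succ (succ (succ zero))))) (succ zero)) (vcons (Vec Nat (succ (succ (succ (succ zero))))) zero (vcons Nat (succ (succ (succ zero))) (succ (succ (succ (succ zero)))) (vcons Nat (succ (succ zero)) (succ zero) (vcons Nat (succ zero) (succ (succ (succ (succ (succ zero))))) (vcons Nat zero (succ zero) (vnil Nat))))) (vnil (Vec Nat (succ (succ (succ (succ zero))))))) (vcons (Vec Nat (succ (succ (succ (succ zero))))) zero (vcons Nat (succ (succ (succ zero))) (succ (succ (succ (succ zero)))) (vcons Nat (succ (succ zero)) (succ zero) (vcons Nat (succ zero) (succ (succ (succ (succ (succ zero))))) (vcons Nat zero (succ zero) (vnil Nat))))) (vnil (Vec Nat (succ (succ (succ (succ zero)))))))
observation: 3 normal-order steps normalize the term, beginning with a beta-redex.


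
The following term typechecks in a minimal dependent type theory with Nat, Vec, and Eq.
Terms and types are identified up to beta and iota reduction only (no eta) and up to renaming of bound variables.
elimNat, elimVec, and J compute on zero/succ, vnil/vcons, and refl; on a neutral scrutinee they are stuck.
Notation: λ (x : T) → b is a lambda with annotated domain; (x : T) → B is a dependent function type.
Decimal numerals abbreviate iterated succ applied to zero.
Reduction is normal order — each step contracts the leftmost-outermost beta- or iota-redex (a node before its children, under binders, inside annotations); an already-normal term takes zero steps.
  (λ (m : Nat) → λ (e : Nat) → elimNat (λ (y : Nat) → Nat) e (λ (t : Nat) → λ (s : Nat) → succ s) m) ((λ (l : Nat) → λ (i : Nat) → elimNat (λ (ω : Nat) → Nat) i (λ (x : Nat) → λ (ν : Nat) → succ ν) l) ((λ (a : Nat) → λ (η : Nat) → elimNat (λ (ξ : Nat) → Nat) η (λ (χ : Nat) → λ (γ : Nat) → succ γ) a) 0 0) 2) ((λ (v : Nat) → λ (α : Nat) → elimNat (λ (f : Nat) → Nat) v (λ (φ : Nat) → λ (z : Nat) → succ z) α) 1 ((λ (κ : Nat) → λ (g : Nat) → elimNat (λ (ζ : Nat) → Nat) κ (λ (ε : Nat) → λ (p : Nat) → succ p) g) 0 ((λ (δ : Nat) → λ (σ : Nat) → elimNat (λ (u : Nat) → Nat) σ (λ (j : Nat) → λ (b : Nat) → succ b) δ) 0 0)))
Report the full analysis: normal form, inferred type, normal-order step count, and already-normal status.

reduced normal form:
  3
type:
  Nat
reduction steps (normal order): 24
already normal: no
first contracted redex: a beta-redex


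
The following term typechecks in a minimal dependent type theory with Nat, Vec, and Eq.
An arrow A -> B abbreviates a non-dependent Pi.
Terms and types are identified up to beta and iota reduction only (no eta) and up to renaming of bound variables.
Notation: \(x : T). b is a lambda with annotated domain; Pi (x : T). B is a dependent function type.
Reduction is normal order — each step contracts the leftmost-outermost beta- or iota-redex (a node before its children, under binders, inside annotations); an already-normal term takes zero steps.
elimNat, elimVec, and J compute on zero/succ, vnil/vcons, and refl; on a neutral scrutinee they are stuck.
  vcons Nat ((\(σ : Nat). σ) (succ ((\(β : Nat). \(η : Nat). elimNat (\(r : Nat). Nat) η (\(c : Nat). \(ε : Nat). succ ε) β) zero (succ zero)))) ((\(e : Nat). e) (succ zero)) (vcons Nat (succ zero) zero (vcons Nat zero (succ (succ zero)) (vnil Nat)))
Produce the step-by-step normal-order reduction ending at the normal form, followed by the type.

normal-order reduction:
  vcons Nat ((\(σ : Nat). σ) (succ ((\(β : Nat). \(η : Nat). elimNat (\(r : Nat). Nat) η (\(c : Nat). \(ε : Nat). succ ε) β) zero (succ zero)))) ((\(e : Nat). e) (succ zero)) (vcons Nat (succ zero) zero (vcons Nat zero (succ (succ zero)) (vnil Nat)))
  ~> vcons Nat (succ ((\(σ : Nat). \(β : Nat). elimNat (\(η : Nat). Nat) β (\(r : Nat). \(c : Nat). succ c) σ) zero (succ zero))) ((\(ε : Nat). ε) (succ zero)) (vcons Nat (succ zero) zero (vcons Nat zero (succ (succ zero)) (vnil Nat)))
  ~> vcons Nat (succ ((\(σ : Nat). elimNat (\(β : Nat). Nat) σ (\(η : Nat). \(r : Nat). succ r) zero) (succ zero))) ((\(c : Nat). c) (succ zero)) (vcons Nat (succ zero) zero (vcons Nat zero (succ (succ zero)) (vnil Nat)))
  ~> vcons Nat (succ (elimNat (\(σ : Nat). Nat) (succ zero) (\(β : Nat). \(η : Nat). succ η) zero)) ((\(r : Nat). r) (succ zero)) (vcons Nat (succ zero) zero (vcons Nat zero (succ (succ zero)) (vnil Nat)))
  ~> vcons Nat (succ (succ zero)) ((\(σ : Nat). σ) (succ zero)) (vcons Nat (succ zero) zero (vcons Nat zero (succ (succ zero)) (vnil Nat)))
  ~> vcons Nat (succ (succ zero)) (succ zero) (vcons Nat (succ zero) zero (vcons Nat zero (succ (succ zero)) (vnil Nat)))
the term's type:
  Vec Nat (succ (succ (succ zero)))


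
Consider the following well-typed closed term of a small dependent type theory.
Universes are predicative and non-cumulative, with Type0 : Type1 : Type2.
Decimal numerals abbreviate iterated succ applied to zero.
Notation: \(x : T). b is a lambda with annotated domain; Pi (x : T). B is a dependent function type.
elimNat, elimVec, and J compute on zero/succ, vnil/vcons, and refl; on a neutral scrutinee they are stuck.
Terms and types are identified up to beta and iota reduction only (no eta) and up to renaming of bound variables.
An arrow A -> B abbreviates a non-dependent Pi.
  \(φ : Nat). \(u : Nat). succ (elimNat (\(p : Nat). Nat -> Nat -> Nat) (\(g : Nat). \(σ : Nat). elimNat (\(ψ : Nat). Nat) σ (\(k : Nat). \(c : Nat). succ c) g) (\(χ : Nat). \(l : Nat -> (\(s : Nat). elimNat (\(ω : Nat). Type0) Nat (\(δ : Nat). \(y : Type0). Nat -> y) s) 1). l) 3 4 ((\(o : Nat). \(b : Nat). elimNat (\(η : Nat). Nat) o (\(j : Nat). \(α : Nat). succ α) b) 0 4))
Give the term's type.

inferred type:
  Nat -> Nat -> Nat


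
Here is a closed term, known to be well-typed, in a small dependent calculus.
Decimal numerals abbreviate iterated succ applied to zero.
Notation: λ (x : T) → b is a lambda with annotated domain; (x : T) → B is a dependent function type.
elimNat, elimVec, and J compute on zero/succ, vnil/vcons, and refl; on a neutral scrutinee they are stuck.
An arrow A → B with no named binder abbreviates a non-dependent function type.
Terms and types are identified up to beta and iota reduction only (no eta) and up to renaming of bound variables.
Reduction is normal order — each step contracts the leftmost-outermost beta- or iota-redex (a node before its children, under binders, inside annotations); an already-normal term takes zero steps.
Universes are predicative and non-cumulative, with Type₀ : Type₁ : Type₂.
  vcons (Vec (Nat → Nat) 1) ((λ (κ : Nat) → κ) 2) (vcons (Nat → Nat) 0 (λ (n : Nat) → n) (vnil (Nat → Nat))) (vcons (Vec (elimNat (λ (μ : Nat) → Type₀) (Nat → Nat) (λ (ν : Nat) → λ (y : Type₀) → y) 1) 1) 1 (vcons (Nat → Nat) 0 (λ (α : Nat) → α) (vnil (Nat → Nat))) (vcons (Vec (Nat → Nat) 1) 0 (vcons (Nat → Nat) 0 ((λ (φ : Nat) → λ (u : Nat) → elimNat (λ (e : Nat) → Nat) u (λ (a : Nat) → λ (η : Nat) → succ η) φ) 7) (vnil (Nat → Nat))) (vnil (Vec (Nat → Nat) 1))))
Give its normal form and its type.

resulting normal form:
  vcons (Vec (Nat → Nat) 1) 2 (vcons (Nat → Nat) 0 (λ (κ : Nat) → κ) (vnil (Nat → Nat))) (vcons (Vec (Nat → Nat) 1) 1 (vcons (Nat → Nat) 0 (λ (n : Nat) → n) (vnil (Nat → Nat))) (vcons (Vec (Nat → Nat) 1) 0 (vcons (Nat → Nat) 0 (λ (μ : Nat) → succ (succ (succ (succ (succ (succ (succ μ))))))) (vnil (Nat → Nat))) (vnil (Vec (Nat → Nat) 1))))
the term's type:
  Vec (Vec (Nat → Nat) 1) 3


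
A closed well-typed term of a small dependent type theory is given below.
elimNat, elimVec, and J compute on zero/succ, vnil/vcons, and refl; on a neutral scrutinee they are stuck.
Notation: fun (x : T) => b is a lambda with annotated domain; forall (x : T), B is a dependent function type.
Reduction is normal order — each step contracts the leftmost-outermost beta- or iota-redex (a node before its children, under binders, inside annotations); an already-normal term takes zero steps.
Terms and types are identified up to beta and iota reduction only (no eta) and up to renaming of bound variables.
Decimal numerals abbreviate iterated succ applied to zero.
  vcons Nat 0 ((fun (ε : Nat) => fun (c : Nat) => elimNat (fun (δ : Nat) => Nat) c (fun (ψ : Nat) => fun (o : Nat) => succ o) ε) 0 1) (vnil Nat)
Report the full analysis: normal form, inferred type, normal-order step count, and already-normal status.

reduced normal form:
  vcons Nat 0 1 (vnil Nat)
the term's type:
  Vec Nat 1
steps to reach normal form (normal order): 3
term was already normal: no
first redex: a beta-redex


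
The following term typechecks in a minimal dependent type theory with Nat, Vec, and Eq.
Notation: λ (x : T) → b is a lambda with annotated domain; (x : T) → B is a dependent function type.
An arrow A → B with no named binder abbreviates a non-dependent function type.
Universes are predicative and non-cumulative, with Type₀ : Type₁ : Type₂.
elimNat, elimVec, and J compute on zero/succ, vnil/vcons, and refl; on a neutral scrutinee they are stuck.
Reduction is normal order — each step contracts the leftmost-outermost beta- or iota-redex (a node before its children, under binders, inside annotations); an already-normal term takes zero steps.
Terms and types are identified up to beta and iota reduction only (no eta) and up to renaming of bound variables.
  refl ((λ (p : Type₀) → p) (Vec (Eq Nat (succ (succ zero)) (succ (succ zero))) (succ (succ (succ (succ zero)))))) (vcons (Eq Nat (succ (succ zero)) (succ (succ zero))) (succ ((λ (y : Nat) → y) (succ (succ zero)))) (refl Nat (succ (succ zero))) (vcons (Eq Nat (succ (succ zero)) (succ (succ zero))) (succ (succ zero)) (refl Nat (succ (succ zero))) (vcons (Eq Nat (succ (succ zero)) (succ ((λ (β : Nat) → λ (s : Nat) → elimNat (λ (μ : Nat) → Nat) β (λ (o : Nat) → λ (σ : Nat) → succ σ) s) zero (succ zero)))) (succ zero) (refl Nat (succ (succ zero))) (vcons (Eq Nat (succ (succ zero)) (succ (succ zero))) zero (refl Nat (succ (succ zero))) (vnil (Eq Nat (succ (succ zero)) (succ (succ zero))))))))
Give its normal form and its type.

reduced normal form:
  refl (Vec (Eq Nat (succ (succ zero)) (succ (succ zero))) (succ (succ (succ (succ zero))))) (vcons (Eq Nat (succ (succ zero)) (succ (succ zero))) (succ (succ (succ zero))) (refl Nat (succ (succ zero))) (vcons (Eq Nat (succ (succ zero)) (succ (succ zero))) (succ (succ zero)) (refl Nat (succ (succ zero))) (vcons (Eq Nat (succ (succ zero)) (succ (succ zero))) (succ zero) (refl Nat (succ (succ zero))) (vcons (Eq Nat (succ (succ zero)) (succ (succ zero))) zero (refl Nat (succ (succ zero))) (vnil (Eq Nat (succ (succ zero)) (succ (succ zero))))))))
type:
  Eq (Vec (Eq Nat (succ (succ zero)) (succ (succ zero))) (succ (succ (succ (succ zero))))) (vcons (Eq Nat (succ (succ zero)) (succ (succ zero))) (succ (succ (succ zero))) (refl Nat (succ (succ zero))) (vcons (Eq Nat (succ (succ zero)) (succ (succ zero))) (succ (succ zero)) (refl Nat (succ (succ zero))) (vcons (Eq Nat (succ (succ zero)) (succ (succ zero))) (succ zero) (refl Nat (succ (succ zero))) (vcons (Eq Nat (succ (succ zero)) (succ (succ zero))) zero (refl Nat (succ (succ zero))) (vnil (Eq Nat (succ (succ zero)) (succ (succ zero)))))))) (vcons (Eq Nat (succ (succ zero)) (succ (succ zero))) (succ (succ (succ zero))) (refl Nat (succ (succ zero))) (vcons (Eq Nat (succ (succ zero)) (succ (succ zero))) (succ (succ zero)) (refl Nat (succ (succ zero))) (vcons (Eq Nat (succ (succ zero)) (succ (succ zero))) (succ zero) (refl Nat (succ (succ zero))) (vcons (Eq Nat (succ (succ zero)) (succ (succ zero))) zero (refl Nat (succ (succ zero))) (vnil (Eq Nat (succ (succ zero)) (succ (succ zero))))))))
observation: contracting a beta-redex first, the term normalizes in 8 steps.


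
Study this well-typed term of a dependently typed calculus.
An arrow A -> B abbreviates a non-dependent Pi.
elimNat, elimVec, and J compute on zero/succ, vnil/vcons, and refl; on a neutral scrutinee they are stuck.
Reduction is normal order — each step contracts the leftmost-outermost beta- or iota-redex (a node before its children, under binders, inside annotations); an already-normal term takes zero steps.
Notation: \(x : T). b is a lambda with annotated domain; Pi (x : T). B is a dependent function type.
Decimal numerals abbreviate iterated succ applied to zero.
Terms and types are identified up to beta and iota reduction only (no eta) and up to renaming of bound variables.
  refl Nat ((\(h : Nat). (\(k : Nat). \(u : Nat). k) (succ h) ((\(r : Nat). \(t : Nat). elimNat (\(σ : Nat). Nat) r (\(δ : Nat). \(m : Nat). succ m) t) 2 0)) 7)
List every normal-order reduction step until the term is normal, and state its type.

normal-order reduction sequence:
  refl Nat ((\(h : Nat). (\(k : Nat). \(u : Nat). k) (succ h) ((\(r : Nat). \(t : Nat). elimNat (\(σ : Nat). Nat) r (\(δ : Nat). \(m : Nat). succ m) t) 2 0)) 7)
  ~> refl Nat ((\(h : Nat). \(k : Nat). h) 8 ((\(u : Nat). \(r : Nat). elimNat (\(t : Nat). Nat) u (\(σ : Nat). \(δ : Nat). succ δ) r) 2 0))
  ~> refl Nat ((\(h : Nat). 8) ((\(k : Nat). \(u : Nat). elimNat (\(r : Nat). Nat) k (\(t : Nat). \(σ : Nat). succ σ) u) 2 0))
  ~> refl Nat 8
inferred type:
  Eq Nat 8 8


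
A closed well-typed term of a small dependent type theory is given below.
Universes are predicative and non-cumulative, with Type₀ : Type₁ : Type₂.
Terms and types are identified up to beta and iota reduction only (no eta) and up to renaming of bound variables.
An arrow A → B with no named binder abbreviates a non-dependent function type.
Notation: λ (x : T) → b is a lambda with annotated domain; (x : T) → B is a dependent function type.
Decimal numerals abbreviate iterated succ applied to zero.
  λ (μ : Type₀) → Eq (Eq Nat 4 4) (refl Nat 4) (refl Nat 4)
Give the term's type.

inferred type:
  Type₀ → Type₀


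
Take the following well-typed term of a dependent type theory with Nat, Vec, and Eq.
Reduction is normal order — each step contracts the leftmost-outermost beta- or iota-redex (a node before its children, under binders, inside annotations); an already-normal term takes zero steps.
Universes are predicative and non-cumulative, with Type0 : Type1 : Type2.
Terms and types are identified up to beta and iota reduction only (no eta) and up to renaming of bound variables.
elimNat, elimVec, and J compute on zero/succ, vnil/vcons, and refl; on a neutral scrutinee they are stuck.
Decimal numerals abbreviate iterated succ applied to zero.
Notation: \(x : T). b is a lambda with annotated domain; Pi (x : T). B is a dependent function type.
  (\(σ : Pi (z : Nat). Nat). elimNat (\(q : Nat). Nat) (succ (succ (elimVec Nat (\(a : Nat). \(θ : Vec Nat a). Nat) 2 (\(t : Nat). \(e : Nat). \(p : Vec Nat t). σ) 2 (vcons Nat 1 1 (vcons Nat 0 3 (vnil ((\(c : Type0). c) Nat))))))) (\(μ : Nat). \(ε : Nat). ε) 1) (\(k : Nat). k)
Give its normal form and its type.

reduced normal form:
  4
the term's type:
  Nat


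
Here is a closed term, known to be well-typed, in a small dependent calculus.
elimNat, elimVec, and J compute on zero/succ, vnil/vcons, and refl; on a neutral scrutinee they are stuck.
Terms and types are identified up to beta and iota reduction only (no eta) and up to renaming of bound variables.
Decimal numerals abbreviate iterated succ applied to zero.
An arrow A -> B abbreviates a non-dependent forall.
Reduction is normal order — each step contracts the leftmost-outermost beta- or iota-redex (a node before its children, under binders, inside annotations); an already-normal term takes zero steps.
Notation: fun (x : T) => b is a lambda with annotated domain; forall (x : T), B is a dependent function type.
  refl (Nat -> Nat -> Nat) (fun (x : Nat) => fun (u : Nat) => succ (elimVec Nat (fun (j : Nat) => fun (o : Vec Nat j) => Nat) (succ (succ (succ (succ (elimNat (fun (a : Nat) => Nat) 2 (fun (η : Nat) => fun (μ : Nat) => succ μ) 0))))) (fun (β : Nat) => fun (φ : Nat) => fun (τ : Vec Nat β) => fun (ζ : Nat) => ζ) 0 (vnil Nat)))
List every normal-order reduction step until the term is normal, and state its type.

normal-order reduction:
  refl (Nat -> Nat -> Nat) (fun (x : Nat) => fun (u : Nat) => succ (elimVec Nat (fun (j : Nat) => fun (o : Vec Nat j) => Nat) (succ (succ (succ (succ (elimNat (fun (a : Nat) => Nat) 2 (fun (η : Nat) => fun (μ : Nat) => succ μ) 0))))) (fun (β : Nat) => fun (φ : Nat) => fun (τ : Vec Nat β) => fun (ζ : Nat) => ζ) 0 (vnil Nat)))
  ~> refl (Nat -> Nat -> Nat) (fun (x : Nat) => fun (u : Nat) => succ (succ (succ (succ (succ (elimNat (fun (j : Nat) => Nat) 2 (fun (o : Nat) => fun (a : Nat) => succ a) 0))))))
  ~> refl (Nat -> Nat -> Nat) (fun (x : Nat) => fun (u : Nat) => 7)
type:
  Eq (Nat -> Nat -> Nat) (fun (x : Nat) => fun (u : Nat) => 7) (fun (j : Nat) => fun (o : Nat) => 7)


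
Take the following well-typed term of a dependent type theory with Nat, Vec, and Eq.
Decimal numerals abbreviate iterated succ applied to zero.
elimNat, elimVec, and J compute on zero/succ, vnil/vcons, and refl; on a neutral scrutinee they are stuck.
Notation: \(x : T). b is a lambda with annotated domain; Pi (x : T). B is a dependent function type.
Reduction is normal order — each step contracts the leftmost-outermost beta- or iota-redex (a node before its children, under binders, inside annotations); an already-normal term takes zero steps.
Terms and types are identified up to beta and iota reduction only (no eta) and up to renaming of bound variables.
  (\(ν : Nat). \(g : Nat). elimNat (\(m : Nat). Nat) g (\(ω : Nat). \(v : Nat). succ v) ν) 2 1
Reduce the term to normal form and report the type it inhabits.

resulting normal form:
  3
the term's type:
  Nat
observation: 9 normal-order steps separate the term from its normal form.


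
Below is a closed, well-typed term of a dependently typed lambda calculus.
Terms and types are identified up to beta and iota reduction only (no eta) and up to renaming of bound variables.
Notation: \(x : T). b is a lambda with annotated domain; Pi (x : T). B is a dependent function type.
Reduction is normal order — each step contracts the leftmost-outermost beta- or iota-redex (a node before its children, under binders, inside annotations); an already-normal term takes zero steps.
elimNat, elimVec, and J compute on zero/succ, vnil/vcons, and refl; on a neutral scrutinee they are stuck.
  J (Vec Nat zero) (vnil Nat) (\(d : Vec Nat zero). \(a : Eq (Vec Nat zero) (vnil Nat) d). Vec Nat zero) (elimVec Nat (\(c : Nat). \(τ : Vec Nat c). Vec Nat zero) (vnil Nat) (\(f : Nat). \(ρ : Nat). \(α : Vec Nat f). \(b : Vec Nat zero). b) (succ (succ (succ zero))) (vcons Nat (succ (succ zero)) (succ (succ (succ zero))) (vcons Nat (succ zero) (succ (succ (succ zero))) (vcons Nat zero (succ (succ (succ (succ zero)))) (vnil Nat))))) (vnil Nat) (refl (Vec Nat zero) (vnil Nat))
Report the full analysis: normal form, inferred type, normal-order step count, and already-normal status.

normal form:
  vnil Nat
inferred type:
  Vec Nat zero
reduction steps (normal order): 17
term was already normal: no
first contracted redex: a J iota-redex


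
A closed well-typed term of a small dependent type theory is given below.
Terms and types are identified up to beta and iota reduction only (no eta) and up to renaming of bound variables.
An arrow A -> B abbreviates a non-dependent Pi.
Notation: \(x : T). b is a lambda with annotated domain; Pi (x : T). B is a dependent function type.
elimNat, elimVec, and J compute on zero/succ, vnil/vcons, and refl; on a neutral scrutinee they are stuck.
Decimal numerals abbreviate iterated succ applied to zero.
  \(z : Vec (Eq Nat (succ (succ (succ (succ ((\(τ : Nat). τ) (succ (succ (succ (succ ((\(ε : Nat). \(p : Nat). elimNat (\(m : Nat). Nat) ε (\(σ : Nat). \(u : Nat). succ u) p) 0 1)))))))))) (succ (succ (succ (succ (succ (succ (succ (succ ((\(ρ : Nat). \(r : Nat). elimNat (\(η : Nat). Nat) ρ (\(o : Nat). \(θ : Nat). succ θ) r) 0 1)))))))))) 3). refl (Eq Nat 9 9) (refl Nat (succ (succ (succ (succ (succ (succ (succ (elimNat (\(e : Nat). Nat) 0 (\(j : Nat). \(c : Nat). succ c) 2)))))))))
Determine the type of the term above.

inferred type:
  Vec (Eq Nat 9 9) 3 -> Eq (Eq Nat 9 9) (refl Nat 9) (refl Nat 9)


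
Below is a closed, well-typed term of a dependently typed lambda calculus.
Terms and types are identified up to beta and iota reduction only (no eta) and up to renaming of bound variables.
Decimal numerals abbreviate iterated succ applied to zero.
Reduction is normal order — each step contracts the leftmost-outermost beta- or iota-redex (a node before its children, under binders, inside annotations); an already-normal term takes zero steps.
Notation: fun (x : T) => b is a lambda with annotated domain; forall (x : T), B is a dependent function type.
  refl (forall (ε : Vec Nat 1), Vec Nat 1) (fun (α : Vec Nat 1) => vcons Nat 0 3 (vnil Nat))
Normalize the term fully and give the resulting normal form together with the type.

resulting normal form:
  refl (forall (ε : Vec Nat 1), Vec Nat 1) (fun (α : Vec Nat 1) => vcons Nat 0 3 (vnil Nat))
type:
  Eq (forall (ε : Vec Nat 1), Vec Nat 1) (fun (α : Vec Nat 1) => vcons Nat 0 3 (vnil Nat)) (fun (h : Vec Nat 1) => vcons Nat 0 3 (vnil Nat))
observation: the term is already in normal form.


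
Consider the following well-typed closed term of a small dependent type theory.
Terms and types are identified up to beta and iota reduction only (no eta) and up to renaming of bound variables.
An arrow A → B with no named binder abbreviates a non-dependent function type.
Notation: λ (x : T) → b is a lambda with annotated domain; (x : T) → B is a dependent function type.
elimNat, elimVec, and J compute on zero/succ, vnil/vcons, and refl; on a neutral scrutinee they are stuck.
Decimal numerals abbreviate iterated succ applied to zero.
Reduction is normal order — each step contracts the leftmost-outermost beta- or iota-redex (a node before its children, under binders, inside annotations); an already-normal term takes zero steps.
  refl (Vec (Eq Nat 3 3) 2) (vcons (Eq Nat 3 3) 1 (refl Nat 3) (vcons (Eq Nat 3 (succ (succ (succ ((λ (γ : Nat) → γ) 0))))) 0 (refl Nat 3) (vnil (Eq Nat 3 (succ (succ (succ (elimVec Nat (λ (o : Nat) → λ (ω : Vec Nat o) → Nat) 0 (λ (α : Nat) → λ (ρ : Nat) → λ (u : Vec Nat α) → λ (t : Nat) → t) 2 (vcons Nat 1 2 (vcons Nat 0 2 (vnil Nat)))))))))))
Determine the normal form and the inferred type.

normal form:
  refl (Vec (Eq Nat 3 3) 2) (vcons (Eq Nat 3 3) 1 (refl Nat 3) (vcons (Eq Nat 3 3) 0 (refl Nat 3) (vnil (Eq Nat 3 3))))
type:
  Eq (Vec (Eq Nat 3 3) 2) (vcons (Eq Nat 3 3) 1 (refl Nat 3) (vcons (Eq Nat 3 3) 0 (refl Nat 3) (vnil (Eq Nat 3 3)))) (vcons (Eq Nat 3 3) 1 (refl Nat 3) (vcons (Eq Nat 3 3) 0 (refl Nat 3) (vnil (Eq Nat 3 3))))


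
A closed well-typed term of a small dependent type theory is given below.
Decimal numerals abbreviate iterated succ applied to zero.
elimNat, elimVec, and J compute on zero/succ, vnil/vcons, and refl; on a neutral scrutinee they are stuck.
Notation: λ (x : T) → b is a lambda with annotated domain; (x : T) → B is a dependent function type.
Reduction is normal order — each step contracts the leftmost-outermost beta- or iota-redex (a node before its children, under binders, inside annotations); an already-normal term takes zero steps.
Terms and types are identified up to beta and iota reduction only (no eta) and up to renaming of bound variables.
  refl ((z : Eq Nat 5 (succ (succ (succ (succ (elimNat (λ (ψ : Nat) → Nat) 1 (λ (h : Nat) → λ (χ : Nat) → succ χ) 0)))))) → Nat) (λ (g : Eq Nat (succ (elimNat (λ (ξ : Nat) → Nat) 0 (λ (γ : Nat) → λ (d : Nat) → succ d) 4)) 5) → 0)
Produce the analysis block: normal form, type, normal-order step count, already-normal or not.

resulting normal form:
  refl ((z : Eq Nat 5 5) → Nat) (λ (ψ : Eq Nat 5 5) → 0)
type:
  Eq ((z : Eq Nat 5 5) → Nat) (λ (ψ : Eq Nat 5 5) → 0) (λ (h : Eq Nat 5 5) → 0)
reduction steps (normal order): 14
already normal: no
first redex: an elimNat iota-redex
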